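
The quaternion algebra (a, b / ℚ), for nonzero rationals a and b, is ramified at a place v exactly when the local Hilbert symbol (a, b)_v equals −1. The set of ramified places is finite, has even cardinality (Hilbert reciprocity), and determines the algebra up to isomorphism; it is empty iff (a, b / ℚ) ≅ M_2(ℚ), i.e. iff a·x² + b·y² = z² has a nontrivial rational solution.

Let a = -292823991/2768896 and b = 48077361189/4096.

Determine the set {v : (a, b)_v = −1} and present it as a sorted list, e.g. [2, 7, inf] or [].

[11, 13, 19, 29]

Mod squares: a ≡ -551, b ≡ 7327749. Check v ∈ {∞, 2, 3, 11, 13, 19, 29, 31}.
v=13: a=13^-2·(≡2), b=13^1·(≡2) mod 13; (2|13)=-1, (2|13)=-1; (−1)^{-2·1·6}·(-1)^1·(-1)^-2 = -1.
v=3: a=3^12·(≡1), b=3^9·(≡1) mod 3; (1|3)=+1, (1|3)=+1; (−1)^{12·9·1}·(+1)^9·(+1)^12 = +1.
v=11: a=11^0·(≡10), b=11^1·(≡7) mod 11; (10|11)=-1, (7|11)=-1; (−1)^{0·1·5}·(-1)^1·(-1)^0 = -1.
v=31: a=31^0·(≡8), b=31^1·(≡20) mod 31; (8|31)=+1, (20|31)=+1; (−1)^{0·1·15}·(+1)^1·(+1)^0 = +1.
v=19: a=19^1·(≡6), b=19^1·(≡17) mod 19; (6|19)=+1, (17|19)=+1; (−1)^{1·1·9}·(+1)^1·(+1)^1 = -1.
v=2: v_2(a)=-14, v_2(b)=-12; units ≡ 1, 5 (mod 8); ε·ε+αω+βω = 0·0+-14·1+-12·0 ≡ 0  ⇒  (a,b)_2 = +1.
v=∞: -551 < 0 and 7327749 > 0  ⇒  (a,b)_∞ = +1.
v=29: a=29^1·(≡3), b=29^1·(≡4) mod 29; (3|29)=-1, (4|29)=+1; (−1)^{1·1·14}·(-1)^1·(+1)^1 = -1.
Ram(-551, 7327749) = {11, 13, 19, 29}; no ℚ_11-point on the conic.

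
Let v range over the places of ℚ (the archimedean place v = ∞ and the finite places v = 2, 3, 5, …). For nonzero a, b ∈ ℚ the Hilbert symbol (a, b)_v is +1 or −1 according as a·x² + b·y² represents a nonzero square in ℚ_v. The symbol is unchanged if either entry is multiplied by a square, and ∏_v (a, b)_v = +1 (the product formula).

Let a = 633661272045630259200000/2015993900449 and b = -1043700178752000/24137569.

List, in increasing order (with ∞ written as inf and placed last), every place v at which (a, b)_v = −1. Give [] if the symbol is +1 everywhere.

[]

(a, b) ≡ (770, -770) mod (ℚ^×)²; places V = {2, 3, 5, 7, 11, 17, ∞}.
(a,b)_3: α=6, u≡2; β=6, v≡1 (mod 3); (2|3)=-1, (1|3)=+1; sign (−1)^0·-1^6·+1^6 = +1.
(a,b)_∞: sgn(770)=+, sgn(-770)=−, so +1.
(a,b)_11: α=5, u≡3; β=3, v≡10 (mod 11); (3|11)=+1, (10|11)=-1; sign (−1)^1·+1^3·-1^5 = +1.
(a,b)_17: α=-10, u≡5; β=-6, v≡11 (mod 17); (5|17)=-1, (11|17)=-1; sign (−1)^0·-1^-6·-1^-10 = +1.
(a,b)_7: α=7, u≡5; β=5, v≡1 (mod 7); (5|7)=-1, (1|7)=+1; sign (−1)^1·-1^5·+1^7 = +1.
(a,b)_2: α=21, β=9; u≡1, v≡7 (mod 8); ε(u)ε(v)=0·1, αω(v)=21·0, βω(u)=9·0; sum ≡ 0  ⇒  +1.
(a,b)_5: α=5, u≡1; β=3, v≡1 (mod 5); (1|5)=+1, (1|5)=+1; sign (−1)^0·+1^3·+1^5 = +1.
Ram(a, b) = ∅: the form 770·x² + -770·y² − z² is isotropic over every ℚ_v, so by Hasse–Minkowski it is isotropic over ℚ.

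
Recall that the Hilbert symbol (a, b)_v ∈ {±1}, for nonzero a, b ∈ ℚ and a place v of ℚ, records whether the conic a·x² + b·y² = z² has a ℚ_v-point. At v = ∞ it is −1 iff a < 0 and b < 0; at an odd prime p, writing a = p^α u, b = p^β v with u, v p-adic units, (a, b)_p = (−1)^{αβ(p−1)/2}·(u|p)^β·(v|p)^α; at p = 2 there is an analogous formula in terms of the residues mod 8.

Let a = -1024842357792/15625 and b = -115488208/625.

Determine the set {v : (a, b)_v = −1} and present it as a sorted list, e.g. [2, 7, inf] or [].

Mod squares: a ≡ -2, b ≡ -493. Check v ∈ {∞, 2, 3, 5, 11, 17, 29}.
v=17: a=17^2·(≡16), b=17^1·(≡5) mod 17; (16|17)=+1, (5|17)=-1; (−1)^{2·1·8}·(+1)^1·(-1)^2 = +1.
v=∞: -2 < 0 and -493 < 0  ⇒  (a,b)_∞ = -1.
v=3: a=3^2·(≡1), b=3^0·(≡2) mod 3; (1|3)=+1, (2|3)=-1; (−1)^{2·0·1}·(+1)^0·(-1)^2 = +1.
v=11: a=11^4·(≡5), b=11^4·(≡6) mod 11; (5|11)=+1, (6|11)=-1; (−1)^{4·4·5}·(+1)^4·(-1)^4 = +1.
v=2: v_2(a)=5, v_2(b)=4; units ≡ 7, 3 (mod 8); ε·ε+αω+βω = 1·1+5·1+4·0 ≡ 0  ⇒  (a,b)_2 = +1.
v=29: a=29^2·(≡18), b=29^1·(≡10) mod 29; (18|29)=-1, (10|29)=-1; (−1)^{2·1·14}·(-1)^1·(-1)^2 = -1.
v=5: a=5^-6·(≡3), b=5^-4·(≡2) mod 5; (3|5)=-1, (2|5)=-1; (−1)^{-6·-4·2}·(-1)^-4·(-1)^-6 = +1.
(-2, -493 / ℚ) ramifies at {29, ∞}: a division algebra.

[29, inf]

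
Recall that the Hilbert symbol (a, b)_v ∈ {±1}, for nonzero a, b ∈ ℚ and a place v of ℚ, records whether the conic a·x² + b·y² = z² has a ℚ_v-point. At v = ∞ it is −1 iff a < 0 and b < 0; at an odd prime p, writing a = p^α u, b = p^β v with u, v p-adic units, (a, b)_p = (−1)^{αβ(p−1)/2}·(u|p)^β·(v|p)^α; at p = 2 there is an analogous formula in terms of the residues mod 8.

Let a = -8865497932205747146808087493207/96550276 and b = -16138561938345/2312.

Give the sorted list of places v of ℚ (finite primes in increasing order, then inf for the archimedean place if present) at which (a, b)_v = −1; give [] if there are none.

[3, 5, 23, 37, 43, inf]

(a, b) ≡ (-1406703, -604882290) mod (ℚ^×)²; places V = {2, 3, 5, 7, 11, 17, 19, 23, 29, 37, 43, ∞}.
(a,b)_2: α=-2, β=-3; u≡1, v≡7 (mod 8); ε(u)ε(v)=0·1, αω(v)=-2·0, βω(u)=-3·0; sum ≡ 0  ⇒  +1.
(a,b)_5: α=0, u≡3; β=1, v≡3 (mod 5); (3|5)=-1, (3|5)=-1; sign (−1)^0·-1^1·-1^0 = -1.
(a,b)_23: α=3, u≡20; β=1, v≡5 (mod 23); (20|23)=-1, (5|23)=-1; sign (−1)^1·-1^1·-1^3 = -1.
(a,b)_7: α=6, u≡6; β=2, v≡2 (mod 7); (6|7)=-1, (2|7)=+1; sign (−1)^0·-1^2·+1^6 = +1.
(a,b)_37: α=3, u≡35; β=1, v≡1 (mod 37); (35|37)=-1, (1|37)=+1; sign (−1)^0·-1^1·+1^3 = -1.
(a,b)_29: α=3, u≡15; β=1, v≡14 (mod 29); (15|29)=-1, (14|29)=-1; sign (−1)^0·-1^1·-1^3 = +1.
(a,b)_11: α=4, u≡2; β=2, v≡8 (mod 11); (2|11)=-1, (8|11)=-1; sign (−1)^0·-1^2·-1^4 = +1.
(a,b)_∞: sgn(-1406703)=−, sgn(-604882290)=−, so -1.
(a,b)_19: α=3, u≡7; β=1, v≡3 (mod 19); (7|19)=+1, (3|19)=-1; sign (−1)^1·+1^1·-1^3 = +1.
(a,b)_43: α=2, u≡2; β=1, v≡42 (mod 43); (2|43)=-1, (42|43)=-1; sign (−1)^0·-1^1·-1^2 = -1.
(a,b)_3: α=3, u≡2; β=3, v≡2 (mod 3); (2|3)=-1, (2|3)=-1; sign (−1)^1·-1^3·-1^3 = -1.
(a,b)_17: α=-6, u≡9; β=-2, v≡11 (mod 17); (9|17)=+1, (11|17)=-1; sign (−1)^0·+1^-2·-1^-6 = +1.
Ram(-1406703, -604882290) = {3, 5, 23, 37, 43, ∞}; no ℚ_3-point on the conic.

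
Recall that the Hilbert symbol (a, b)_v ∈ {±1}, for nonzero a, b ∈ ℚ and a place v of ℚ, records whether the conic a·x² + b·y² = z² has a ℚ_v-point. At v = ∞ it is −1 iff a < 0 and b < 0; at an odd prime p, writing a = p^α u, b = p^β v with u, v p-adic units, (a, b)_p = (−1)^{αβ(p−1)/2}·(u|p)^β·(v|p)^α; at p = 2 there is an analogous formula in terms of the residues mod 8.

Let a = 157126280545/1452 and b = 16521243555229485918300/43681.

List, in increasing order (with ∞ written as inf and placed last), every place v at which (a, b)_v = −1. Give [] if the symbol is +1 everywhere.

[2, 5, 17, 31]

Mod squares: a ≡ 5272635, b ≡ 1054527. Check v ∈ {∞, 2, 3, 5, 7, 11, 13, 17, 19, 23, 29, 31}.
v=31: a=31^1·(≡10), b=31^3·(≡8) mod 31; (10|31)=+1, (8|31)=+1; (−1)^{1·3·15}·(+1)^3·(+1)^1 = -1.
v=5: a=5^1·(≡2), b=5^2·(≡2) mod 5; (2|5)=-1, (2|5)=-1; (−1)^{1·2·2}·(-1)^2·(-1)^1 = -1.
v=3: a=3^-1·(≡1), b=3^5·(≡2) mod 3; (1|3)=+1, (2|3)=-1; (−1)^{-1·5·1}·(+1)^5·(-1)^-1 = +1.
v=29: a=29^1·(≡15), b=29^3·(≡19) mod 29; (15|29)=-1, (19|29)=-1; (−1)^{1·3·14}·(-1)^3·(-1)^1 = +1.
v=13: a=13^2·(≡10), b=13^2·(≡5) mod 13; (10|13)=+1, (5|13)=-1; (−1)^{2·2·6}·(+1)^2·(-1)^2 = +1.
v=7: a=7^0·(≡1), b=7^2·(≡6) mod 7; (1|7)=+1, (6|7)=-1; (−1)^{0·2·3}·(+1)^2·(-1)^0 = +1.
v=23: a=23^3·(≡1), b=23^1·(≡14) mod 23; (1|23)=+1, (14|23)=-1; (−1)^{3·1·11}·(+1)^1·(-1)^3 = +1.
v=2: v_2(a)=-2, v_2(b)=2; units ≡ 3, 7 (mod 8); ε·ε+αω+βω = 1·1+-2·0+2·1 ≡ 1  ⇒  (a,b)_2 = -1.
v=17: a=17^1·(≡5), b=17^3·(≡1) mod 17; (5|17)=-1, (1|17)=+1; (−1)^{1·3·8}·(-1)^3·(+1)^1 = -1.
v=∞: 5272635 > 0 and 1054527 > 0  ⇒  (a,b)_∞ = +1.
v=19: a=19^0·(≡10), b=19^-2·(≡18) mod 19; (10|19)=-1, (18|19)=-1; (−1)^{0·-2·9}·(-1)^-2·(-1)^0 = +1.
v=11: a=11^-2·(≡3), b=11^-2·(≡9) mod 11; (3|11)=+1, (9|11)=+1; (−1)^{-2·-2·5}·(+1)^-2·(+1)^-2 = +1.
(5272635, 1054527 / ℚ) ramifies at {2, 5, 17, 31}: a division algebra.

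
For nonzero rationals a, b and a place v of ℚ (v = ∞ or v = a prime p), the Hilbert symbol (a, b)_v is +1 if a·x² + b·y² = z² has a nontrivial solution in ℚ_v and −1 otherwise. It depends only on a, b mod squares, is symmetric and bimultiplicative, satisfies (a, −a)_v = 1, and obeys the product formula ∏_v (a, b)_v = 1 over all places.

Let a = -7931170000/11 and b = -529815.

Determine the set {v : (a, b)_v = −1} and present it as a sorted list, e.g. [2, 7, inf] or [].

(a, b) ≡ (-143, -3135) mod (ℚ^×)²; places V = {2, 3, 5, 11, 13, 19, ∞}.
(a,b)_19: α=2, u≡9; β=1, v≡7 (mod 19); (9|19)=+1, (7|19)=+1; sign (−1)^0·+1^1·+1^2 = +1.
(a,b)_13: α=3, u≡2; β=2, v≡11 (mod 13); (2|13)=-1, (11|13)=-1; sign (−1)^0·-1^2·-1^3 = -1.
(a,b)_3: α=0, u≡1; β=1, v≡2 (mod 3); (1|3)=+1, (2|3)=-1; sign (−1)^0·+1^1·-1^0 = +1.
(a,b)_2: α=4, β=0; u≡1, v≡1 (mod 8); ε(u)ε(v)=0·0, αω(v)=4·0, βω(u)=0·0; sum ≡ 0  ⇒  +1.
(a,b)_5: α=4, u≡3; β=1, v≡2 (mod 5); (3|5)=-1, (2|5)=-1; sign (−1)^0·-1^1·-1^4 = -1.
(a,b)_∞: sgn(-143)=−, sgn(-3135)=−, so -1.
(a,b)_11: α=-1, u≡5; β=1, v≡4 (mod 11); (5|11)=+1, (4|11)=+1; sign (−1)^1·+1^1·+1^-1 = -1.
Ram(-143, -3135) = {5, 11, 13, ∞}; no ℚ_5-point on the conic.

[5, 11, 13, inf]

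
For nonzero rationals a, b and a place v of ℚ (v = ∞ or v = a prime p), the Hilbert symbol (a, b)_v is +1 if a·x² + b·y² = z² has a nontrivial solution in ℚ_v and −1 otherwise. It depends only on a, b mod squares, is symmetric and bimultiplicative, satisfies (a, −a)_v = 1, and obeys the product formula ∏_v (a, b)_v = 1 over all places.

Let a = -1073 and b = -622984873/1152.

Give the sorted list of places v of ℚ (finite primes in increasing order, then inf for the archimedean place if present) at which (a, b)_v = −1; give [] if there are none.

[2, 37, 41, inf]

(a, b) ≡ (-1073, -87986) mod (ℚ^×)²; places V = {2, 3, 7, 17, 29, 37, 41, ∞}.
(a,b)_2: α=0, β=-7; u≡7, v≡7 (mod 8); ε(u)ε(v)=1·1, αω(v)=0·0, βω(u)=-7·0; sum ≡ 1  ⇒  -1.
(a,b)_3: α=0, u≡1; β=-2, v≡1 (mod 3); (1|3)=+1, (1|3)=+1; sign (−1)^0·+1^-2·+1^0 = +1.
(a,b)_37: α=1, u≡8; β=1, v≡10 (mod 37); (8|37)=-1, (10|37)=+1; sign (−1)^0·-1^1·+1^1 = -1.
(a,b)_17: α=0, u≡15; β=2, v≡10 (mod 17); (15|17)=+1, (10|17)=-1; sign (−1)^0·+1^2·-1^0 = +1.
(a,b)_41: α=0, u≡34; β=1, v≡13 (mod 41); (34|41)=-1, (13|41)=-1; sign (−1)^0·-1^1·-1^0 = -1.
(a,b)_∞: sgn(-1073)=−, sgn(-87986)=−, so -1.
(a,b)_7: α=0, u≡5; β=2, v≡1 (mod 7); (5|7)=-1, (1|7)=+1; sign (−1)^0·-1^2·+1^0 = +1.
(a,b)_29: α=1, u≡21; β=1, v≡21 (mod 29); (21|29)=-1, (21|29)=-1; sign (−1)^0·-1^1·-1^1 = +1.
|Ram(-1073, -87986)| = 4, even; anisotropic at {2, 37, 41, ∞}.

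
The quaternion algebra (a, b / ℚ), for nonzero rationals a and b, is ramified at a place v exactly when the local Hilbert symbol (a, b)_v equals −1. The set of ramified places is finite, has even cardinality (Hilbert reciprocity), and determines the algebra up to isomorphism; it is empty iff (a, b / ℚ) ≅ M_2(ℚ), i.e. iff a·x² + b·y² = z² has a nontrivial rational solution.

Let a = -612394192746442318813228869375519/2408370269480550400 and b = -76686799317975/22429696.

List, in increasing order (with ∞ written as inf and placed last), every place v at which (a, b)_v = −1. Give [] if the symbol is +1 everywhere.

[11, inf]

Mod squares: a ≡ -319, b ≡ -551. Check v ∈ {∞, 2, 3, 5, 7, 11, 17, 19, 23, 29, 37, 41}.
v=29: a=29^3·(≡14), b=29^1·(≡10) mod 29; (14|29)=-1, (10|29)=-1; (−1)^{3·1·14}·(-1)^1·(-1)^3 = +1.
v=2: v_2(a)=-46, v_2(b)=-14; units ≡ 1, 1 (mod 8); ε·ε+αω+βω = 0·0+-46·0+-14·0 ≡ 0  ⇒  (a,b)_2 = +1.
v=17: a=17^2·(≡9), b=17^2·(≡14) mod 17; (9|17)=+1, (14|17)=-1; (−1)^{2·2·8}·(+1)^2·(-1)^2 = +1.
v=5: a=5^-2·(≡1), b=5^2·(≡1) mod 5; (1|5)=+1, (1|5)=+1; (−1)^{-2·2·2}·(+1)^2·(+1)^-2 = +1.
v=41: a=41^2·(≡32), b=41^0·(≡32) mod 41; (32|41)=+1, (32|41)=+1; (−1)^{2·0·20}·(+1)^0·(+1)^2 = +1.
v=11: a=11^5·(≡3), b=11^2·(≡6) mod 11; (3|11)=+1, (6|11)=-1; (−1)^{5·2·5}·(+1)^2·(-1)^5 = -1.
v=3: a=3^6·(≡2), b=3^2·(≡1) mod 3; (2|3)=-1, (1|3)=+1; (−1)^{6·2·1}·(-1)^2·(+1)^6 = +1.
v=7: a=7^2·(≡5), b=7^2·(≡2) mod 7; (5|7)=-1, (2|7)=+1; (−1)^{2·2·3}·(-1)^2·(+1)^2 = +1.
v=37: a=37^-2·(≡8), b=37^-2·(≡27) mod 37; (8|37)=-1, (27|37)=+1; (−1)^{-2·-2·18}·(-1)^-2·(+1)^-2 = +1.
v=19: a=19^8·(≡4), b=19^3·(≡1) mod 19; (4|19)=+1, (1|19)=+1; (−1)^{8·3·9}·(+1)^3·(+1)^8 = +1.
v=23: a=23^2·(≡2), b=23^0·(≡12) mod 23; (2|23)=+1, (12|23)=+1; (−1)^{2·0·11}·(+1)^0·(+1)^2 = +1.
v=∞: -319 < 0 and -551 < 0  ⇒  (a,b)_∞ = -1.
|Ram(-319, -551)| = 2, even; anisotropic at {11, ∞}.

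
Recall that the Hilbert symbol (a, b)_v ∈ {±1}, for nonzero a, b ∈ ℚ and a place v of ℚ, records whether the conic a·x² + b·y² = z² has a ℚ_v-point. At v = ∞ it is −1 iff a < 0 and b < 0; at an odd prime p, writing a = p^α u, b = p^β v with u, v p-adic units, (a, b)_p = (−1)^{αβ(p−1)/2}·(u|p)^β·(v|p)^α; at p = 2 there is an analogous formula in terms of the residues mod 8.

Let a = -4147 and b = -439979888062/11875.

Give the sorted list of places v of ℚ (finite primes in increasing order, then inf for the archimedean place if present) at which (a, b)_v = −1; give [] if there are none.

Mod squares: a ≡ -4147, b ≡ -239057962. Check v ∈ {∞, 2, 5, 11, 13, 17, 19, 29, 37, 41}.
v=2: v_2(a)=0, v_2(b)=1; units ≡ 5, 3 (mod 8); ε·ε+αω+βω = 0·1+0·1+1·1 ≡ 1  ⇒  (a,b)_2 = -1.
v=∞: -4147 < 0 and -239057962 < 0  ⇒  (a,b)_∞ = -1.
v=11: a=11^1·(≡8), b=11^3·(≡3) mod 11; (8|11)=-1, (3|11)=+1; (−1)^{1·3·5}·(-1)^3·(+1)^1 = +1.
v=17: a=17^0·(≡1), b=17^2·(≡15) mod 17; (1|17)=+1, (15|17)=+1; (−1)^{0·2·8}·(+1)^2·(+1)^0 = +1.
v=41: a=41^0·(≡35), b=41^1·(≡21) mod 41; (35|41)=-1, (21|41)=+1; (−1)^{0·1·20}·(-1)^1·(+1)^0 = -1.
v=29: a=29^1·(≡2), b=29^1·(≡12) mod 29; (2|29)=-1, (12|29)=-1; (−1)^{1·1·14}·(-1)^1·(-1)^1 = +1.
v=19: a=19^0·(≡14), b=19^-1·(≡17) mod 19; (14|19)=-1, (17|19)=+1; (−1)^{0·-1·9}·(-1)^-1·(+1)^0 = -1.
v=37: a=37^0·(≡34), b=37^1·(≡11) mod 37; (34|37)=+1, (11|37)=+1; (−1)^{0·1·18}·(+1)^1·(+1)^0 = +1.
v=13: a=13^1·(≡6), b=13^1·(≡8) mod 13; (6|13)=-1, (8|13)=-1; (−1)^{1·1·6}·(-1)^1·(-1)^1 = +1.
v=5: a=5^0·(≡3), b=5^-4·(≡2) mod 5; (3|5)=-1, (2|5)=-1; (−1)^{0·-4·2}·(-1)^-4·(-1)^0 = +1.
Ram(-4147, -239057962) = {2, 19, 41, ∞}; no ℚ_2-point on the conic.

[2, 19, 41, inf]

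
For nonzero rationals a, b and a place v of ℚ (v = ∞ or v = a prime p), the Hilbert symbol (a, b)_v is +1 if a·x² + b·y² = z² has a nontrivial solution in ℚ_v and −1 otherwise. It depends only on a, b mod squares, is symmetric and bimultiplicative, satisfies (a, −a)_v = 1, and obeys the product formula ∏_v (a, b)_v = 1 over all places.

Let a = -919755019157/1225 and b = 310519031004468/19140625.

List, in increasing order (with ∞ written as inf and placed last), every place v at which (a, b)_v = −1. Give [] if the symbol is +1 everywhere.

(a, b) ≡ (-4816253, 197466373) mod (ℚ^×)²; places V = {2, 3, 5, 7, 11, 13, 17, 19, 23, 31, 37, 41, ∞}.
(a,b)_13: α=1, u≡11; β=1, v≡1 (mod 13); (11|13)=-1, (1|13)=+1; sign (−1)^0·-1^1·+1^1 = -1.
(a,b)_17: α=1, u≡2; β=1, v≡3 (mod 17); (2|17)=+1, (3|17)=-1; sign (−1)^0·+1^1·-1^1 = -1.
(a,b)_37: α=1, u≡28; β=1, v≡1 (mod 37); (28|37)=+1, (1|37)=+1; sign (−1)^0·+1^1·+1^1 = +1.
(a,b)_3: α=0, u≡1; β=2, v≡1 (mod 3); (1|3)=+1, (1|3)=+1; sign (−1)^0·+1^2·+1^0 = +1.
(a,b)_5: α=-2, u≡2; β=-8, v≡2 (mod 5); (2|5)=-1, (2|5)=-1; sign (−1)^0·-1^-8·-1^-2 = +1.
(a,b)_∞: sgn(-4816253)=−, sgn(197466373)=+, so +1.
(a,b)_11: α=0, u≡1; β=2, v≡4 (mod 11); (1|11)=+1, (4|11)=+1; sign (−1)^0·+1^2·+1^0 = +1.
(a,b)_2: α=0, β=2; u≡3, v≡5 (mod 8); ε(u)ε(v)=1·0, αω(v)=0·1, βω(u)=2·1; sum ≡ 0  ⇒  +1.
(a,b)_23: α=2, u≡12; β=0, v≡10 (mod 23); (12|23)=+1, (10|23)=-1; sign (−1)^0·+1^0·-1^2 = +1.
(a,b)_31: α=1, u≡7; β=1, v≡29 (mod 31); (7|31)=+1, (29|31)=-1; sign (−1)^1·+1^1·-1^1 = +1.
(a,b)_19: α=3, u≡9; β=3, v≡1 (mod 19); (9|19)=+1, (1|19)=+1; sign (−1)^1·+1^3·+1^3 = -1.
(a,b)_7: α=-2, u≡3; β=-2, v≡5 (mod 7); (3|7)=-1, (5|7)=-1; sign (−1)^0·-1^-2·-1^-2 = +1.
(a,b)_41: α=0, u≡6; β=1, v≡14 (mod 41); (6|41)=-1, (14|41)=-1; sign (−1)^0·-1^1·-1^0 = -1.
(-4816253, 197466373 / ℚ) ramifies at {13, 17, 19, 41}: a division algebra.

[13, 17, 19, 41]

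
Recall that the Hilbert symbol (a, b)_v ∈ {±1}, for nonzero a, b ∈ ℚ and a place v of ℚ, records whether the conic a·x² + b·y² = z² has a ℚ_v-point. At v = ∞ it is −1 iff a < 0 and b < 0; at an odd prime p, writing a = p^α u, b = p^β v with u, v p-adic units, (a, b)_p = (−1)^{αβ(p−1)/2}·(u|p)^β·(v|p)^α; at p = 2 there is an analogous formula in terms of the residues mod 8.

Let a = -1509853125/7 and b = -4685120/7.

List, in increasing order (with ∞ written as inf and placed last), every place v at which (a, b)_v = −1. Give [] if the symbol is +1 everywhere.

Mod squares: a ≡ -1155, b ≡ -35. Check v ∈ {∞, 2, 3, 5, 7, 11}.
v=2: v_2(a)=0, v_2(b)=6; units ≡ 5, 5 (mod 8); ε·ε+αω+βω = 0·0+0·1+6·1 ≡ 0  ⇒  (a,b)_2 = +1.
v=11: a=11^5·(≡9), b=11^4·(≡3) mod 11; (9|11)=+1, (3|11)=+1; (−1)^{5·4·5}·(+1)^4·(+1)^5 = +1.
v=∞: -1155 < 0 and -35 < 0  ⇒  (a,b)_∞ = -1.
v=7: a=7^-1·(≡3), b=7^-1·(≡1) mod 7; (3|7)=-1, (1|7)=+1; (−1)^{-1·-1·3}·(-1)^-1·(+1)^-1 = +1.
v=3: a=3^1·(≡2), b=3^0·(≡1) mod 3; (2|3)=-1, (1|3)=+1; (−1)^{1·0·1}·(-1)^0·(+1)^1 = +1.
v=5: a=5^5·(≡1), b=5^1·(≡3) mod 5; (1|5)=+1, (3|5)=-1; (−1)^{5·1·2}·(+1)^1·(-1)^5 = -1.
Ram(-1155, -35) = {5, ∞}; no ℚ_5-point on the conic.

[5, inf]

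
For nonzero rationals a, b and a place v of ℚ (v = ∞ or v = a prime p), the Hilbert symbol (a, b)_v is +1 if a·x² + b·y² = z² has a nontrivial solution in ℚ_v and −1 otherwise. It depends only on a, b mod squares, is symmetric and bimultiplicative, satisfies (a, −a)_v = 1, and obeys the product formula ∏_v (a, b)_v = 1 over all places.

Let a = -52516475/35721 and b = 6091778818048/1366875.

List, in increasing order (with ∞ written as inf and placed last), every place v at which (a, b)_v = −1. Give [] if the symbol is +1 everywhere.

Mod squares: a ≡ -11, b ≡ 399. Check v ∈ {∞, 2, 3, 5, 7, 11, 19, 23}.
v=19: a=19^2·(≡8), b=19^3·(≡8) mod 19; (8|19)=-1, (8|19)=-1; (−1)^{2·3·9}·(-1)^3·(-1)^2 = -1.
v=7: a=7^-2·(≡3), b=7^1·(≡1) mod 7; (3|7)=-1, (1|7)=+1; (−1)^{-2·1·3}·(-1)^1·(+1)^-2 = -1.
v=5: a=5^2·(≡1), b=5^-4·(≡4) mod 5; (1|5)=+1, (4|5)=+1; (−1)^{2·-4·2}·(+1)^-4·(+1)^2 = +1.
v=11: a=11^1·(≡7), b=11^2·(≡5) mod 11; (7|11)=-1, (5|11)=+1; (−1)^{1·2·5}·(-1)^2·(+1)^1 = +1.
v=23: a=23^2·(≡8), b=23^0·(≡8) mod 23; (8|23)=+1, (8|23)=+1; (−1)^{2·0·11}·(+1)^0·(+1)^2 = +1.
v=3: a=3^-6·(≡1), b=3^-7·(≡1) mod 3; (1|3)=+1, (1|3)=+1; (−1)^{-6·-7·1}·(+1)^-7·(+1)^-6 = +1.
v=2: v_2(a)=0, v_2(b)=20; units ≡ 5, 7 (mod 8); ε·ε+αω+βω = 0·1+0·0+20·1 ≡ 0  ⇒  (a,b)_2 = +1.
v=∞: -11 < 0 and 399 > 0  ⇒  (a,b)_∞ = +1.
Ram(-11, 399) = {7, 19}; no ℚ_7-point on the conic.

[7, 19]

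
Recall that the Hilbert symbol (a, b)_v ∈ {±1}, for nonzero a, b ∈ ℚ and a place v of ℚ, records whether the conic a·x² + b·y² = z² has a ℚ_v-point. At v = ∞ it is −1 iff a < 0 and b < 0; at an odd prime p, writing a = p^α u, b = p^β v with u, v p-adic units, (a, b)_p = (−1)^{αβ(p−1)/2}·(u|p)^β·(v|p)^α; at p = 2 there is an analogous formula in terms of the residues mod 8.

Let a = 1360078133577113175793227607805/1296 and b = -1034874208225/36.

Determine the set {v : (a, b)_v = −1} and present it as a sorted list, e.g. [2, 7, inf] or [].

Mod squares: a ≡ 2746445, b ≡ -254881. Check v ∈ {∞, 2, 3, 5, 11, 13, 17, 29, 31, 47}.
v=47: a=47^3·(≡12), b=47^1·(≡29) mod 47; (12|47)=+1, (29|47)=-1; (−1)^{3·1·23}·(+1)^1·(-1)^3 = +1.
v=17: a=17^4·(≡7), b=17^1·(≡15) mod 17; (7|17)=-1, (15|17)=+1; (−1)^{4·1·8}·(-1)^1·(+1)^4 = -1.
v=∞: 2746445 > 0 and -254881 < 0  ⇒  (a,b)_∞ = +1.
v=29: a=29^3·(≡24), b=29^1·(≡2) mod 29; (24|29)=+1, (2|29)=-1; (−1)^{3·1·14}·(+1)^1·(-1)^3 = -1.
v=5: a=5^1·(≡1), b=5^2·(≡1) mod 5; (1|5)=+1, (1|5)=+1; (−1)^{1·2·2}·(+1)^2·(+1)^1 = +1.
v=13: a=13^5·(≡6), b=13^2·(≡1) mod 13; (6|13)=-1, (1|13)=+1; (−1)^{5·2·6}·(-1)^2·(+1)^5 = +1.
v=2: v_2(a)=-4, v_2(b)=-2; units ≡ 5, 7 (mod 8); ε·ε+αω+βω = 0·1+-4·0+-2·1 ≡ 0  ⇒  (a,b)_2 = +1.
v=3: a=3^-4·(≡2), b=3^-2·(≡2) mod 3; (2|3)=-1, (2|3)=-1; (−1)^{-4·-2·1}·(-1)^-2·(-1)^-4 = +1.
v=31: a=31^5·(≡19), b=31^2·(≡8) mod 31; (19|31)=+1, (8|31)=+1; (−1)^{5·2·15}·(+1)^2·(+1)^5 = +1.
v=11: a=11^2·(≡5), b=11^1·(≡8) mod 11; (5|11)=+1, (8|11)=-1; (−1)^{2·1·5}·(+1)^1·(-1)^2 = +1.
Ram(2746445, -254881) = {17, 29}; no ℚ_17-point on the conic.

[17, 29]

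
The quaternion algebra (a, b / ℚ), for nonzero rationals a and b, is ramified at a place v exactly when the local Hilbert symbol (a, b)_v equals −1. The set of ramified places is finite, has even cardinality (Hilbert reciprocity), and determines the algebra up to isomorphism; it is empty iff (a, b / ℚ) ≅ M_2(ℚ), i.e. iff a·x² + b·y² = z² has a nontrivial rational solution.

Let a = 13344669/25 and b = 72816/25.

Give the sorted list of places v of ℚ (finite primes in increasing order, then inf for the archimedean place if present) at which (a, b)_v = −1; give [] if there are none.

(a, b) ≡ (164749, 4551) mod (ℚ^×)²; places V = {2, 3, 5, 13, 19, 23, 29, 37, 41, ∞}.
(a,b)_37: α=0, u≡7; β=1, v≡21 (mod 37); (7|37)=+1, (21|37)=+1; sign (−1)^0·+1^1·+1^0 = +1.
(a,b)_41: α=0, u≡34; β=1, v≡12 (mod 41); (34|41)=-1, (12|41)=-1; sign (−1)^0·-1^1·-1^0 = -1.
(a,b)_2: α=0, β=4; u≡5, v≡7 (mod 8); ε(u)ε(v)=0·1, αω(v)=0·0, βω(u)=4·1; sum ≡ 0  ⇒  +1.
(a,b)_5: α=-2, u≡4; β=-2, v≡1 (mod 5); (4|5)=+1, (1|5)=+1; sign (−1)^0·+1^-2·+1^-2 = +1.
(a,b)_13: α=1, u≡6; β=0, v≡10 (mod 13); (6|13)=-1, (10|13)=+1; sign (−1)^0·-1^0·+1^1 = +1.
(a,b)_23: α=1, u≡14; β=0, v≡22 (mod 23); (14|23)=-1, (22|23)=-1; sign (−1)^0·-1^0·-1^1 = -1.
(a,b)_19: α=1, u≡9; β=0, v≡14 (mod 19); (9|19)=+1, (14|19)=-1; sign (−1)^0·+1^0·-1^1 = -1.
(a,b)_29: α=1, u≡10; β=0, v≡8 (mod 29); (10|29)=-1, (8|29)=-1; sign (−1)^0·-1^0·-1^1 = -1.
(a,b)_∞: sgn(164749)=+, sgn(4551)=+, so +1.
(a,b)_3: α=4, u≡1; β=1, v≡2 (mod 3); (1|3)=+1, (2|3)=-1; sign (−1)^0·+1^1·-1^4 = +1.
|Ram(164749, 4551)| = 4, even; anisotropic at {19, 23, 29, 41}.

[19, 23, 29, 41]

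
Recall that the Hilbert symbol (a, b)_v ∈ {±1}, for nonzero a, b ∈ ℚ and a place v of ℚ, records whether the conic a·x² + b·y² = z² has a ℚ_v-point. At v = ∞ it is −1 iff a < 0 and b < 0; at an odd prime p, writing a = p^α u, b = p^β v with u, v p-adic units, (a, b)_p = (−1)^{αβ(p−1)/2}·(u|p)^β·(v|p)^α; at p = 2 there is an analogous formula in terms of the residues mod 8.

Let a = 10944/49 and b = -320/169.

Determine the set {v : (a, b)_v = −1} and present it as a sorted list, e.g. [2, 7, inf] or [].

[2, 19]

(a, b) ≡ (19, -5) mod (ℚ^×)²; places V = {2, 3, 5, 7, 13, 19, ∞}.
(a,b)_3: α=2, u≡1; β=0, v≡1 (mod 3); (1|3)=+1, (1|3)=+1; sign (−1)^0·+1^0·+1^2 = +1.
(a,b)_∞: sgn(19)=+, sgn(-5)=−, so +1.
(a,b)_19: α=1, u≡4; β=0, v≡8 (mod 19); (4|19)=+1, (8|19)=-1; sign (−1)^0·+1^0·-1^1 = -1.
(a,b)_7: α=-2, u≡3; β=0, v≡2 (mod 7); (3|7)=-1, (2|7)=+1; sign (−1)^0·-1^0·+1^-2 = +1.
(a,b)_2: α=6, β=6; u≡3, v≡3 (mod 8); ε(u)ε(v)=1·1, αω(v)=6·1, βω(u)=6·1; sum ≡ 1  ⇒  -1.
(a,b)_13: α=0, u≡5; β=-2, v≡5 (mod 13); (5|13)=-1, (5|13)=-1; sign (−1)^0·-1^-2·-1^0 = +1.
(a,b)_5: α=0, u≡1; β=1, v≡4 (mod 5); (1|5)=+1, (4|5)=+1; sign (−1)^0·+1^1·+1^0 = +1.
(19, -5 / ℚ) ramifies at {2, 19}: a division algebra.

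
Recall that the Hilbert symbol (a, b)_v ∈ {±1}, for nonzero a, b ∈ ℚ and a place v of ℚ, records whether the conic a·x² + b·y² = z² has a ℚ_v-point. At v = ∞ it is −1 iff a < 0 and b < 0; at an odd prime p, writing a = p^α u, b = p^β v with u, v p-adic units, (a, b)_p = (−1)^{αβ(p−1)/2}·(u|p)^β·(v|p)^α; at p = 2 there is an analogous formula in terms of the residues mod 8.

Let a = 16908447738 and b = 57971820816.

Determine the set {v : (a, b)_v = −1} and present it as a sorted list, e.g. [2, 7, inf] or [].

(a, b) ≡ (345070362, 8215961) mod (ℚ^×)²; places V = {2, 3, 7, 13, 19, 29, 31, 37, ∞}.
(a,b)_2: α=1, β=4; u≡5, v≡1 (mod 8); ε(u)ε(v)=0·0, αω(v)=1·0, βω(u)=4·1; sum ≡ 0  ⇒  +1.
(a,b)_29: α=1, u≡21; β=1, v≡14 (mod 29); (21|29)=-1, (14|29)=-1; sign (−1)^0·-1^1·-1^1 = +1.
(a,b)_19: α=1, u≡7; β=1, v≡5 (mod 19); (7|19)=+1, (5|19)=+1; sign (−1)^1·+1^1·+1^1 = -1.
(a,b)_37: α=1, u≡35; β=1, v≡9 (mod 37); (35|37)=-1, (9|37)=+1; sign (−1)^0·-1^1·+1^1 = -1.
(a,b)_∞: sgn(345070362)=+, sgn(8215961)=+, so +1.
(a,b)_31: α=1, u≡20; β=1, v≡11 (mod 31); (20|31)=+1, (11|31)=-1; sign (−1)^1·+1^1·-1^1 = +1.
(a,b)_13: α=1, u≡8; β=1, v≡7 (mod 13); (8|13)=-1, (7|13)=-1; sign (−1)^0·-1^1·-1^1 = +1.
(a,b)_3: α=1, u≡1; β=2, v≡2 (mod 3); (1|3)=+1, (2|3)=-1; sign (−1)^0·+1^2·-1^1 = -1.
(a,b)_7: α=3, u≡2; β=2, v≡6 (mod 7); (2|7)=+1, (6|7)=-1; sign (−1)^0·+1^2·-1^3 = -1.
(345070362, 8215961 / ℚ) ramifies at {3, 7, 19, 37}: a division algebra.

[3, 7, 19, 37]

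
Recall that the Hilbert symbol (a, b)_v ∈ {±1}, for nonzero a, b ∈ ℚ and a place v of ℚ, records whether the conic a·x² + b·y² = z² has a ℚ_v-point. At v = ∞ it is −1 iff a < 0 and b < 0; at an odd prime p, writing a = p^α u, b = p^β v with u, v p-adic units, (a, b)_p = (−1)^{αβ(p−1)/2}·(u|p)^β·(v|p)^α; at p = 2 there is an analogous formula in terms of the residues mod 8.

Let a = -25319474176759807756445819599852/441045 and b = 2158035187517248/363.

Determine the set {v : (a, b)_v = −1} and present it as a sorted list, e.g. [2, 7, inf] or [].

Mod squares: a ≡ -3335, b ≡ 1345431. Check v ∈ {∞, 2, 3, 5, 11, 13, 17, 23, 29, 31, 37, 41, 47}.
v=31: a=31^2·(≡3), b=31^1·(≡25) mod 31; (3|31)=-1, (25|31)=+1; (−1)^{2·1·15}·(-1)^1·(+1)^2 = -1.
v=17: a=17^2·(≡6), b=17^1·(≡2) mod 17; (6|17)=-1, (2|17)=+1; (−1)^{2·1·8}·(-1)^1·(+1)^2 = -1.
v=37: a=37^2·(≡13), b=37^1·(≡31) mod 37; (13|37)=-1, (31|37)=-1; (−1)^{2·1·18}·(-1)^1·(-1)^2 = -1.
v=47: a=47^2·(≡3), b=47^0·(≡18) mod 47; (3|47)=+1, (18|47)=+1; (−1)^{2·0·23}·(+1)^0·(+1)^2 = +1.
v=23: a=23^5·(≡13), b=23^3·(≡9) mod 23; (13|23)=+1, (9|23)=+1; (−1)^{5·3·11}·(+1)^3·(+1)^5 = -1.
v=5: a=5^-1·(≡2), b=5^0·(≡1) mod 5; (2|5)=-1, (1|5)=+1; (−1)^{-1·0·2}·(-1)^0·(+1)^-1 = +1.
v=29: a=29^3·(≡16), b=29^2·(≡25) mod 29; (16|29)=+1, (25|29)=+1; (−1)^{3·2·14}·(+1)^2·(+1)^3 = +1.
v=13: a=13^4·(≡11), b=13^2·(≡9) mod 13; (11|13)=-1, (9|13)=+1; (−1)^{4·2·6}·(-1)^2·(+1)^4 = +1.
v=11: a=11^-2·(≡9), b=11^-2·(≡2) mod 11; (9|11)=+1, (2|11)=-1; (−1)^{-2·-2·5}·(+1)^-2·(-1)^-2 = +1.
v=∞: -3335 < 0 and 1345431 > 0  ⇒  (a,b)_∞ = +1.
v=3: a=3^-6·(≡1), b=3^-1·(≡1) mod 3; (1|3)=+1, (1|3)=+1; (−1)^{-6·-1·1}·(+1)^-1·(+1)^-6 = +1.
v=41: a=41^2·(≡12), b=41^0·(≡4) mod 41; (12|41)=-1, (4|41)=+1; (−1)^{2·0·20}·(-1)^0·(+1)^2 = +1.
v=2: v_2(a)=2, v_2(b)=6; units ≡ 1, 7 (mod 8); ε·ε+αω+βω = 0·1+2·0+6·0 ≡ 0  ⇒  (a,b)_2 = +1.
Ram(-3335, 1345431) = {17, 23, 31, 37}; no ℚ_17-point on the conic.

[17, 23, 31, 37]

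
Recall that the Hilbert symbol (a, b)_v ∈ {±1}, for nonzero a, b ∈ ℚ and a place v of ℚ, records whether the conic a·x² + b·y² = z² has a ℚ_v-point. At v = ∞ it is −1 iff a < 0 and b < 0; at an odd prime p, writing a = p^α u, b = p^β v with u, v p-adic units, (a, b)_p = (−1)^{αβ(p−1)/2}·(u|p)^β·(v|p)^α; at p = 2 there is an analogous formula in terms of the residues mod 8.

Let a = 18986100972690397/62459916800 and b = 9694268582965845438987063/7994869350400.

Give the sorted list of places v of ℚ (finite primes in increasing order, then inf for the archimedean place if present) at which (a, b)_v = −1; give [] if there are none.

[13, 31]

(a, b) ≡ (26, 527) mod (ℚ^×)²; places V = {2, 3, 5, 7, 13, 17, 19, 23, 31, 47, ∞}.
(a,b)_19: α=2, u≡1; β=2, v≡10 (mod 19); (1|19)=+1, (10|19)=-1; sign (−1)^0·+1^2·-1^2 = +1.
(a,b)_47: α=-4, u≡19; β=-4, v≡26 (mod 47); (19|47)=-1, (26|47)=-1; sign (−1)^0·-1^-4·-1^-4 = +1.
(a,b)_7: α=2, u≡6; β=4, v≡2 (mod 7); (6|7)=-1, (2|7)=+1; sign (−1)^0·-1^4·+1^2 = +1.
(a,b)_31: α=4, u≡15; β=5, v≡13 (mod 31); (15|31)=-1, (13|31)=-1; sign (−1)^0·-1^5·-1^4 = -1.
(a,b)_13: α=3, u≡2; β=6, v≡7 (mod 13); (2|13)=-1, (7|13)=-1; sign (−1)^0·-1^6·-1^3 = -1.
(a,b)_3: α=0, u≡2; β=2, v≡2 (mod 3); (2|3)=-1, (2|3)=-1; sign (−1)^0·-1^2·-1^0 = +1.
(a,b)_17: α=0, u≡16; β=1, v≡10 (mod 17); (16|17)=+1, (10|17)=-1; sign (−1)^0·+1^1·-1^0 = +1.
(a,b)_2: α=-9, β=-16; u≡5, v≡7 (mod 8); ε(u)ε(v)=0·1, αω(v)=-9·0, βω(u)=-16·1; sum ≡ 0  ⇒  +1.
(a,b)_23: α=2, u≡4; β=2, v≡20 (mod 23); (4|23)=+1, (20|23)=-1; sign (−1)^0·+1^2·-1^2 = +1.
(a,b)_∞: sgn(26)=+, sgn(527)=+, so +1.
(a,b)_5: α=-2, u≡1; β=-2, v≡3 (mod 5); (1|5)=+1, (3|5)=-1; sign (−1)^0·+1^-2·-1^-2 = +1.
(26, 527 / ℚ) ramifies at {13, 31}: a division algebra.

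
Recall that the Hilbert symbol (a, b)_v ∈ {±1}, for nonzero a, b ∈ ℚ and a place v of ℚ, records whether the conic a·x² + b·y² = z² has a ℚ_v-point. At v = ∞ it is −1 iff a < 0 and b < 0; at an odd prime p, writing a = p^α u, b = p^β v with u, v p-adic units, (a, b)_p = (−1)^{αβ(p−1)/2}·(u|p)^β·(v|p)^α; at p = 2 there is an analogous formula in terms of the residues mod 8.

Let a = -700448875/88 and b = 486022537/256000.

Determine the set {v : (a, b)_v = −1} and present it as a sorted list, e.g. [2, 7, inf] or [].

Mod squares: a ≡ -13090, b ≡ 170170. Check v ∈ {∞, 2, 5, 7, 11, 13, 17, 31}.
v=7: a=7^3·(≡5), b=7^1·(≡3) mod 7; (5|7)=-1, (3|7)=-1; (−1)^{3·1·3}·(-1)^1·(-1)^3 = -1.
v=31: a=31^2·(≡13), b=31^0·(≡21) mod 31; (13|31)=-1, (21|31)=-1; (−1)^{2·0·15}·(-1)^0·(-1)^2 = +1.
v=∞: -13090 < 0 and 170170 > 0  ⇒  (a,b)_∞ = +1.
v=13: a=13^0·(≡3), b=13^5·(≡12) mod 13; (3|13)=+1, (12|13)=+1; (−1)^{0·5·6}·(+1)^5·(+1)^0 = +1.
v=17: a=17^1·(≡14), b=17^1·(≡12) mod 17; (14|17)=-1, (12|17)=-1; (−1)^{1·1·8}·(-1)^1·(-1)^1 = +1.
v=11: a=11^-1·(≡9), b=11^1·(≡3) mod 11; (9|11)=+1, (3|11)=+1; (−1)^{-1·1·5}·(+1)^1·(+1)^-1 = -1.
v=5: a=5^3·(≡3), b=5^-3·(≡4) mod 5; (3|5)=-1, (4|5)=+1; (−1)^{3·-3·2}·(-1)^-3·(+1)^3 = -1.
v=2: v_2(a)=-3, v_2(b)=-11; units ≡ 7, 5 (mod 8); ε·ε+αω+βω = 1·0+-3·1+-11·0 ≡ 1  ⇒  (a,b)_2 = -1.
|Ram(-13090, 170170)| = 4, even; anisotropic at {2, 5, 7, 11}.

[2, 5, 7, 11]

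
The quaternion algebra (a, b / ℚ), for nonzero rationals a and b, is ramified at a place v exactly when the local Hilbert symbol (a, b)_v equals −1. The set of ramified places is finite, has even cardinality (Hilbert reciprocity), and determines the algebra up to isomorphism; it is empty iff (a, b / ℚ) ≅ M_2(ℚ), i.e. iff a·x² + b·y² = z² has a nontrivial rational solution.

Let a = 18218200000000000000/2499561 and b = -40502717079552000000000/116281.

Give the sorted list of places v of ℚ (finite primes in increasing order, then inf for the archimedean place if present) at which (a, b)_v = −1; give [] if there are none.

[5, 11]

Mod squares: a ≡ 22, b ≡ -455. Check v ∈ {∞, 2, 3, 5, 7, 11, 13, 17, 31}.
v=11: a=11^1·(≡2), b=11^-2·(≡6) mod 11; (2|11)=-1, (6|11)=-1; (−1)^{1·-2·5}·(-1)^-2·(-1)^1 = -1.
v=7: a=7^2·(≡2), b=7^3·(≡6) mod 7; (2|7)=+1, (6|7)=-1; (−1)^{2·3·3}·(+1)^3·(-1)^2 = +1.
v=2: v_2(a)=15, v_2(b)=22; units ≡ 3, 1 (mod 8); ε·ε+αω+βω = 1·0+15·0+22·1 ≡ 0  ⇒  (a,b)_2 = +1.
v=17: a=17^-2·(≡14), b=17^0·(≡2) mod 17; (14|17)=-1, (2|17)=+1; (−1)^{-2·0·8}·(-1)^0·(+1)^-2 = +1.
v=31: a=31^-2·(≡26), b=31^-2·(≡14) mod 31; (26|31)=-1, (14|31)=+1; (−1)^{-2·-2·15}·(-1)^-2·(+1)^-2 = +1.
v=∞: 22 > 0 and -455 < 0  ⇒  (a,b)_∞ = +1.
v=5: a=5^14·(≡3), b=5^9·(≡1) mod 5; (3|5)=-1, (1|5)=+1; (−1)^{14·9·2}·(-1)^9·(+1)^14 = -1.
v=3: a=3^-2·(≡1), b=3^8·(≡1) mod 3; (1|3)=+1, (1|3)=+1; (−1)^{-2·8·1}·(+1)^8·(+1)^-2 = +1.
v=13: a=13^2·(≡9), b=13^3·(≡10) mod 13; (9|13)=+1, (10|13)=+1; (−1)^{2·3·6}·(+1)^3·(+1)^2 = +1.
Ram(22, -455) = {5, 11}; no ℚ_5-point on the conic.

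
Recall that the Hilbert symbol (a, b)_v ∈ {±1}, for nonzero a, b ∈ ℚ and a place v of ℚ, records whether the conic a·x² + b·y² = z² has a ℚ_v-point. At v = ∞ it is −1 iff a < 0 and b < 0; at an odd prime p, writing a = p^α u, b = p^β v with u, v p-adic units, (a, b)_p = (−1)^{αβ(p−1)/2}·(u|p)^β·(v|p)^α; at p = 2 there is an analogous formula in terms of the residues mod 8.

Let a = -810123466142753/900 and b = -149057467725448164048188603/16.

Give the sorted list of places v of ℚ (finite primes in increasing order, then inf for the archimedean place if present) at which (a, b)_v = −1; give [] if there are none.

[7, 17, 31, 43, 47, inf]

Mod squares: a ≡ -41788217, b ≡ -4403. Check v ∈ {∞, 2, 3, 5, 7, 17, 23, 29, 31, 37, 43, 47}.
v=17: a=17^2·(≡10), b=17^3·(≡8) mod 17; (10|17)=-1, (8|17)=+1; (−1)^{2·3·8}·(-1)^3·(+1)^2 = -1.
v=∞: -41788217 < 0 and -4403 < 0  ⇒  (a,b)_∞ = -1.
v=43: a=43^1·(≡10), b=43^2·(≡34) mod 43; (10|43)=+1, (34|43)=-1; (−1)^{1·2·21}·(+1)^2·(-1)^1 = -1.
v=47: a=47^1·(≡44), b=47^2·(≡13) mod 47; (44|47)=-1, (13|47)=-1; (−1)^{1·2·23}·(-1)^2·(-1)^1 = -1.
v=3: a=3^-2·(≡1), b=3^0·(≡1) mod 3; (1|3)=+1, (1|3)=+1; (−1)^{-2·0·1}·(+1)^0·(+1)^-2 = +1.
v=37: a=37^2·(≡33), b=37^3·(≡19) mod 37; (33|37)=+1, (19|37)=-1; (−1)^{2·3·18}·(+1)^3·(-1)^2 = +1.
v=7: a=7^2·(≡3), b=7^3·(≡2) mod 7; (3|7)=-1, (2|7)=+1; (−1)^{2·3·3}·(-1)^3·(+1)^2 = -1.
v=5: a=5^-2·(≡2), b=5^0·(≡2) mod 5; (2|5)=-1, (2|5)=-1; (−1)^{-2·0·2}·(-1)^0·(-1)^-2 = +1.
v=29: a=29^1·(≡26), b=29^2·(≡7) mod 29; (26|29)=-1, (7|29)=+1; (−1)^{1·2·14}·(-1)^2·(+1)^1 = +1.
v=31: a=31^1·(≡28), b=31^2·(≡13) mod 31; (28|31)=+1, (13|31)=-1; (−1)^{1·2·15}·(+1)^2·(-1)^1 = -1.
v=23: a=23^1·(≡16), b=23^2·(≡4) mod 23; (16|23)=+1, (4|23)=+1; (−1)^{1·2·11}·(+1)^2·(+1)^1 = +1.
v=2: v_2(a)=-2, v_2(b)=-4; units ≡ 7, 5 (mod 8); ε·ε+αω+βω = 1·0+-2·1+-4·0 ≡ 0  ⇒  (a,b)_2 = +1.
(-41788217, -4403 / ℚ) ramifies at {7, 17, 31, 43, 47, ∞}: a division algebra.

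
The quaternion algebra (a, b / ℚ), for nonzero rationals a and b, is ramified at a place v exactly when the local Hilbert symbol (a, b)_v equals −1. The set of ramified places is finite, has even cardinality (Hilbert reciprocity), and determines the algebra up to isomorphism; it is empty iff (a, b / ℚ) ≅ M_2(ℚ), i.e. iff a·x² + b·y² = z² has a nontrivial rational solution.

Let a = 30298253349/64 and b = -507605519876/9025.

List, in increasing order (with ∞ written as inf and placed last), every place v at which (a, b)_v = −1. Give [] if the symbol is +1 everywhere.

[41, 43]

(a, b) ≡ (1168869, -8961329) mod (ℚ^×)²; places V = {2, 3, 5, 7, 13, 17, 19, 23, 41, 43, ∞}.
(a,b)_19: α=0, u≡3; β=-2, v≡8 (mod 19); (3|19)=-1, (8|19)=-1; sign (−1)^0·-1^-2·-1^0 = +1.
(a,b)_41: α=1, u≡34; β=1, v≡1 (mod 41); (34|41)=-1, (1|41)=+1; sign (−1)^0·-1^1·+1^1 = -1.
(a,b)_2: α=-6, β=2; u≡5, v≡7 (mod 8); ε(u)ε(v)=0·1, αω(v)=-6·0, βω(u)=2·1; sum ≡ 0  ⇒  +1.
(a,b)_13: α=1, u≡5; β=1, v≡5 (mod 13); (5|13)=-1, (5|13)=-1; sign (−1)^0·-1^1·-1^1 = +1.
(a,b)_43: α=1, u≡26; β=1, v≡22 (mod 43); (26|43)=-1, (22|43)=-1; sign (−1)^1·-1^1·-1^1 = -1.
(a,b)_23: α=2, u≡13; β=1, v≡17 (mod 23); (13|23)=+1, (17|23)=-1; sign (−1)^0·+1^1·-1^2 = +1.
(a,b)_17: α=1, u≡9; β=3, v≡13 (mod 17); (9|17)=+1, (13|17)=+1; sign (−1)^0·+1^3·+1^1 = +1.
(a,b)_3: α=1, u≡1; β=0, v≡1 (mod 3); (1|3)=+1, (1|3)=+1; sign (−1)^0·+1^0·+1^1 = +1.
(a,b)_∞: sgn(1168869)=+, sgn(-8961329)=−, so +1.
(a,b)_7: α=2, u≡1; β=2, v≡4 (mod 7); (1|7)=+1, (4|7)=+1; sign (−1)^0·+1^2·+1^2 = +1.
(a,b)_5: α=0, u≡1; β=-2, v≡4 (mod 5); (1|5)=+1, (4|5)=+1; sign (−1)^0·+1^-2·+1^0 = +1.
(1168869, -8961329 / ℚ) ramifies at {41, 43}: a division algebra.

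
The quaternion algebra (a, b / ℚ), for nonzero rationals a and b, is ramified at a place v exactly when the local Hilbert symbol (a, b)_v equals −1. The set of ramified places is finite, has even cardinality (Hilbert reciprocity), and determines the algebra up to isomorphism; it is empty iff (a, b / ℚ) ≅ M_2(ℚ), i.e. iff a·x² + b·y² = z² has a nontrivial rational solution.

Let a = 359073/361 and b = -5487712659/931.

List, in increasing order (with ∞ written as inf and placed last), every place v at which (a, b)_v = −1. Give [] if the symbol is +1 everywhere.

Mod squares: a ≡ 4433, b ≡ -1339481. Check v ∈ {∞, 2, 3, 7, 11, 13, 17, 19, 29, 31}.
v=∞: 4433 > 0 and -1339481 < 0  ⇒  (a,b)_∞ = +1.
v=19: a=19^-2·(≡11), b=19^-1·(≡12) mod 19; (11|19)=+1, (12|19)=-1; (−1)^{-2·-1·9}·(+1)^-1·(-1)^-2 = +1.
v=3: a=3^4·(≡2), b=3^4·(≡1) mod 3; (2|3)=-1, (1|3)=+1; (−1)^{4·4·1}·(-1)^4·(+1)^4 = +1.
v=17: a=17^0·(≡4), b=17^1·(≡9) mod 17; (4|17)=+1, (9|17)=+1; (−1)^{0·1·8}·(+1)^1·(+1)^0 = +1.
v=29: a=29^0·(≡13), b=29^1·(≡18) mod 29; (13|29)=+1, (18|29)=-1; (−1)^{0·1·14}·(+1)^1·(-1)^0 = +1.
v=31: a=31^1·(≡1), b=31^2·(≡29) mod 31; (1|31)=+1, (29|31)=-1; (−1)^{1·2·15}·(+1)^2·(-1)^1 = -1.
v=7: a=7^0·(≡2), b=7^-2·(≡1) mod 7; (2|7)=+1, (1|7)=+1; (−1)^{0·-2·3}·(+1)^-2·(+1)^0 = +1.
v=2: v_2(a)=0, v_2(b)=0; units ≡ 1, 7 (mod 8); ε·ε+αω+βω = 0·1+0·0+0·0 ≡ 0  ⇒  (a,b)_2 = +1.
v=11: a=11^1·(≡8), b=11^1·(≡6) mod 11; (8|11)=-1, (6|11)=-1; (−1)^{1·1·5}·(-1)^1·(-1)^1 = -1.
v=13: a=13^1·(≡10), b=13^1·(≡4) mod 13; (10|13)=+1, (4|13)=+1; (−1)^{1·1·6}·(+1)^1·(+1)^1 = +1.
(4433, -1339481 / ℚ) ramifies at {11, 31}: a division algebra.

[11, 31]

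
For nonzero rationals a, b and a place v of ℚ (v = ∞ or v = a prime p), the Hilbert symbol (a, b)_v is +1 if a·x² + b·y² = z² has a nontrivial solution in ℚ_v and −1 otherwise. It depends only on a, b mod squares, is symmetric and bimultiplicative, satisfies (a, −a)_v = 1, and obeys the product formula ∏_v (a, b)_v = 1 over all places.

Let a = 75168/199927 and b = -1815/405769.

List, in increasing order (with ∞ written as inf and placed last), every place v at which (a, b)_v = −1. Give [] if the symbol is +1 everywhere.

[7, 29]

Mod squares: a ≡ 406, b ≡ -15. Check v ∈ {∞, 2, 3, 5, 7, 11, 13, 29}.
v=2: v_2(a)=5, v_2(b)=0; units ≡ 3, 1 (mod 8); ε·ε+αω+βω = 1·0+5·0+0·1 ≡ 0  ⇒  (a,b)_2 = +1.
v=5: a=5^0·(≡4), b=5^1·(≡3) mod 5; (4|5)=+1, (3|5)=-1; (−1)^{0·1·2}·(+1)^1·(-1)^0 = +1.
v=7: a=7^-1·(≡2), b=7^-4·(≡5) mod 7; (2|7)=+1, (5|7)=-1; (−1)^{-1·-4·3}·(+1)^-4·(-1)^-1 = -1.
v=13: a=13^-4·(≡4), b=13^-2·(≡2) mod 13; (4|13)=+1, (2|13)=-1; (−1)^{-4·-2·6}·(+1)^-2·(-1)^-4 = +1.
v=29: a=29^1·(≡11), b=29^0·(≡12) mod 29; (11|29)=-1, (12|29)=-1; (−1)^{1·0·14}·(-1)^0·(-1)^1 = -1.
v=3: a=3^4·(≡1), b=3^1·(≡1) mod 3; (1|3)=+1, (1|3)=+1; (−1)^{4·1·1}·(+1)^1·(+1)^4 = +1.
v=11: a=11^0·(≡8), b=11^2·(≡7) mod 11; (8|11)=-1, (7|11)=-1; (−1)^{0·2·5}·(-1)^2·(-1)^0 = +1.
v=∞: 406 > 0 and -15 < 0  ⇒  (a,b)_∞ = +1.
Ram(406, -15) = {7, 29}; no ℚ_7-point on the conic.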